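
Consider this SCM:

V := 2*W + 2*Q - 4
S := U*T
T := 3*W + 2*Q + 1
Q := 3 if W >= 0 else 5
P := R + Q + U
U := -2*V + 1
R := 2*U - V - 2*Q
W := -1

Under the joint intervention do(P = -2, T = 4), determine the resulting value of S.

-28

Under do(P = -2, T = 4), each intervened variable's structural equation is replaced by its fixed value.
Q = 3 if W >= 0 else 5  [with W=-1]  = 5
V = 2*W + 2*Q - 4  [with W=-1, Q=5]  = 4
U = -2*V + 1  [with V=4]  = -7
S = U*T  [with U=-7, T=4]  = -28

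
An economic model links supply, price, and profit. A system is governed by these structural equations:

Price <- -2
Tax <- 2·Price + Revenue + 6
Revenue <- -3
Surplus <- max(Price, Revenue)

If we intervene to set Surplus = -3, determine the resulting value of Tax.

Under do(Surplus=-3), the mechanism Surplus <- max(Price, Revenue) is discarded; Surplus is fixed at -3.
Since Tax is not a descendant of the intervened variable, it is unaffected.
Tax = 2·Price + Revenue + 6  [with Price=-2, Revenue=-3]  = -1

-1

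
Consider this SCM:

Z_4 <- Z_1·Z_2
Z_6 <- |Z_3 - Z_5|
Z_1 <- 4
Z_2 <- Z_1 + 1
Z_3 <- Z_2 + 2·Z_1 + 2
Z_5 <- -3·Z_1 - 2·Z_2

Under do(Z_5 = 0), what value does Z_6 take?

The intervention breaks the incoming arrows to Z_5: Z_5 <- -3·Z_1 - 2·Z_2 no longer applies, and Z_5 = 0.
Z_2 = Z_1 + 1  [with Z_1=4]  = 5
Z_3 = Z_2 + 2·Z_1 + 2  [with Z_2=5, Z_1=4]  = 15
Z_6 = |Z_3 - Z_5|  [with Z_3=15, Z_5=0]  = 15

15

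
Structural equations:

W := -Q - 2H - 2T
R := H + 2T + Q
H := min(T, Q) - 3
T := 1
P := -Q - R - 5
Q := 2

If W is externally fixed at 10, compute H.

do(W=10) replaces the equation W := -Q - 2H - 2T with the constant W = 10.
H is not downstream of the intervention, so its value is determined by the original equations.
H = min(T, Q) - 3  [with T=1, Q=2]  = -2

-2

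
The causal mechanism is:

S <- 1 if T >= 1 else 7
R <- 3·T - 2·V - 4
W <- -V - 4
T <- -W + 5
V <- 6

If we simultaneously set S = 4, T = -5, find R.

The joint intervention fixes S = 4, T = -5, removing each variable's own equation.
R = 3·T - 2·V - 4  [with T=-5, V=6]  = -31

-31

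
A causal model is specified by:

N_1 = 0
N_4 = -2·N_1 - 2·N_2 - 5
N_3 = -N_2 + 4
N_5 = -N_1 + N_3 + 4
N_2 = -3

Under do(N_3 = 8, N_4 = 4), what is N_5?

12

Setting N_3 = 8, N_4 = 4 by intervention discards those variables' equations.
N_5 = -N_1 + N_3 + 4  [with N_1=0, N_3=8]  = 12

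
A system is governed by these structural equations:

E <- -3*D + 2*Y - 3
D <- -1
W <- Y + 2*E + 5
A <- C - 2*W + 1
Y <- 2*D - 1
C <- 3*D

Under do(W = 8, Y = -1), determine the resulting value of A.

-18

The joint intervention fixes W = 8, Y = -1, removing each variable's own equation.
C = 3*D  [with D=-1]  = -3
A = C - 2*W + 1  [with C=-3, W=8]  = -18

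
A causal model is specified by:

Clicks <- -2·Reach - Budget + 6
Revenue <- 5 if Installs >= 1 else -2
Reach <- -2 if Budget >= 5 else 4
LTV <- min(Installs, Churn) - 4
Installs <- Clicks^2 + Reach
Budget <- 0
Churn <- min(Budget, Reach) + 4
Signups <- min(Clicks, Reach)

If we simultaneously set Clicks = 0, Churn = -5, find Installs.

4

Setting Clicks = 0, Churn = -5 by intervention discards those variables' equations.
Reach = -2 if Budget >= 5 else 4  [with Budget=0]  = 4
Installs = Clicks^2 + Reach  [with Clicks=0, Reach=4]  = 4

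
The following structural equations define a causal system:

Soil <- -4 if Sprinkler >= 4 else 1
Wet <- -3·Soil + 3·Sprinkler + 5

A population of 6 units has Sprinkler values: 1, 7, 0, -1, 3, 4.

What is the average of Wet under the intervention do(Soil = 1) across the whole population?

9

Under do(Soil=1), Soil's equation is replaced by Soil=1 for every unit. Per-unit Wet: 5, 23, 2, -1, 11, 14. Mean = 9.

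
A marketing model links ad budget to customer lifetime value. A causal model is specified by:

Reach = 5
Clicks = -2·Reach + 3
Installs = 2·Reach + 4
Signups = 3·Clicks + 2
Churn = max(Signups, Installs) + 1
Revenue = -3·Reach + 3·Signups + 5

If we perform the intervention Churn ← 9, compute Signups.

The intervention breaks the incoming arrows to Churn: Churn = max(Signups, Installs) + 1 no longer applies, and Churn = 9.
Since Signups is not a descendant of the intervened variable, it is unaffected.
Clicks = -2·Reach + 3  [with Reach=5]  = -7
Signups = 3·Clicks + 2  [with Clicks=-7]  = -19

-19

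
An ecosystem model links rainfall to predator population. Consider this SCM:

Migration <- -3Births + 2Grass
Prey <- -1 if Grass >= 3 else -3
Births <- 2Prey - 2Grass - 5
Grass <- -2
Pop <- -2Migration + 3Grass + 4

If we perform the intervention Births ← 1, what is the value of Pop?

12

do(Births=1) replaces the equation Births <- 2Prey - 2Grass - 5 with the constant Births = 1.
Migration = -3Births + 2Grass  [with Births=1, Grass=-2]  = -7
Pop = -2Migration + 3Grass + 4  [with Migration=-7, Grass=-2]  = 12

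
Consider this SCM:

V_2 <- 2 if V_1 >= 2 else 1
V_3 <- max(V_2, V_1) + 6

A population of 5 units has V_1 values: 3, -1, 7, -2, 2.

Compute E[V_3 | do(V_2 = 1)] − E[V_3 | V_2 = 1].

do(V_2=1) breaks V_2's dependence on V_1. With V_2=1 fixed, V_3 across the units is 9, 7, 13, 7, 8, mean 8.8.
Conditioning on V_2=1 selects the 2 unit(s) with V_1 ∈ {-1, -2}. Their V_3 values: 7, 7. Mean = 7.
Difference = 8.8 − 7 = 1.8.

1.8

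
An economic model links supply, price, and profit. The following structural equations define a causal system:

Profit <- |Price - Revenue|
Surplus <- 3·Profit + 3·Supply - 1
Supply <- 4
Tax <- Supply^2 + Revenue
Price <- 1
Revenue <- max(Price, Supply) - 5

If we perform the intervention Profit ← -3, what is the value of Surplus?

The intervention breaks the incoming arrows to Profit: Profit <- |Price - Revenue| no longer applies, and Profit = -3.
Surplus = 3·Profit + 3·Supply - 1  [with Profit=-3, Supply=4]  = 2

2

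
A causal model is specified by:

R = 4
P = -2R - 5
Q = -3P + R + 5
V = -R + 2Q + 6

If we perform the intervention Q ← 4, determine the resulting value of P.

-13

Under do(Q=4), the mechanism Q = -3P + R + 5 is discarded; Q is fixed at 4.
Since P is not a descendant of the intervened variable, it is unaffected.
P = -2R - 5  [with R=4]  = -13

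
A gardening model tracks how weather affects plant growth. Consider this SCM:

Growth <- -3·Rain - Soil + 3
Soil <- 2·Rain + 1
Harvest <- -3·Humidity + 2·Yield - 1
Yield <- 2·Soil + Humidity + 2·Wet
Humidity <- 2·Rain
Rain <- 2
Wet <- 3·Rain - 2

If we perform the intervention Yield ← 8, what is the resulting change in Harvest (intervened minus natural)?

-28

Intervening sets Yield = 8 and removes its equation (Yield <- 2·Soil + Humidity + 2·Wet).
Humidity = 2·Rain  [with Rain=2]  = 4
Harvest = -3·Humidity + 2·Yield - 1  [with Humidity=4, Yield=8]  = 3
Without intervention: Soil = 2·Rain + 1  [with Rain=2]  = 5; Wet = 3·Rain - 2  [with Rain=2]  = 4; Humidity = 2·Rain  [with Rain=2]  = 4; Yield = 2·Soil + Humidity + 2·Wet  [with Soil=5, Humidity=4, Wet=4]  = 22; Harvest = -3·Humidity + 2·Yield - 1  [with Humidity=4, Yield=22]  = 31.
Change = 3 − 31 = -28.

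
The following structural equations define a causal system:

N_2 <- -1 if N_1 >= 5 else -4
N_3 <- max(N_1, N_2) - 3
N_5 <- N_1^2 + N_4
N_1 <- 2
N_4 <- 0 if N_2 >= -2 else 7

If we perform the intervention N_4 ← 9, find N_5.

Intervening sets N_4 = 9 and removes its equation (N_4 <- 0 if N_2 >= -2 else 7).
N_5 = N_1^2 + N_4  [with N_1=2, N_4=9]  = 13

13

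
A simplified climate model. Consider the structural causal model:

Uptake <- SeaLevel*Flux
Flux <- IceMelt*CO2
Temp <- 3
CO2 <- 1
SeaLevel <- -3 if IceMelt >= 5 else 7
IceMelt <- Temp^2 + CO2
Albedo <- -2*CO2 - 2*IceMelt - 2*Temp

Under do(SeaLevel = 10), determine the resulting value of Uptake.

100

Under do(SeaLevel=10), the mechanism SeaLevel <- -3 if IceMelt >= 5 else 7 is discarded; SeaLevel is fixed at 10.
IceMelt = Temp^2 + CO2  [with Temp=3, CO2=1]  = 10
Flux = IceMelt*CO2  [with IceMelt=10, CO2=1]  = 10
Uptake = SeaLevel*Flux  [with SeaLevel=10, Flux=10]  = 100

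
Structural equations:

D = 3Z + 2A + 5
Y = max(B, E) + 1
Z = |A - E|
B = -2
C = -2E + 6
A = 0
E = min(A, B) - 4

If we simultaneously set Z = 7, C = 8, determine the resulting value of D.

Setting Z = 7, C = 8 by intervention discards those variables' equations.
D = 3Z + 2A + 5  [with Z=7, A=0]  = 26

26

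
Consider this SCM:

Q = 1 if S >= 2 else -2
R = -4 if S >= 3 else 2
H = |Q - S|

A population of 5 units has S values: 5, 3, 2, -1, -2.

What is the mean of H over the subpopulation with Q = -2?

E[H|Q=-2] averages over only the 2 units with Q=-2 (S = -1, -2): H = 1, 0, mean 0.5.

0.5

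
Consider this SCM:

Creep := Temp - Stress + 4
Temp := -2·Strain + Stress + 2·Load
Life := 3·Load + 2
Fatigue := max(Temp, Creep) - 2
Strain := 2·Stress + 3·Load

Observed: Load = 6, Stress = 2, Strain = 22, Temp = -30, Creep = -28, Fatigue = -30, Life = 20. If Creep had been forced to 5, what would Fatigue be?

3

The intervention breaks the incoming arrows to Creep: Creep := Temp - Stress + 4 no longer applies, and Creep = 5.
Strain = 2·Stress + 3·Load  [with Stress=2, Load=6]  = 22
Temp = -2·Strain + Stress + 2·Load  [with Strain=22, Stress=2, Load=6]  = -30
Fatigue = max(Temp, Creep) - 2  [with Temp=-30, Creep=5]  = 3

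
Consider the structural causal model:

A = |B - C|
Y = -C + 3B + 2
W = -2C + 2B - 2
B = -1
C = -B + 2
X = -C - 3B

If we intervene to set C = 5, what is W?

do(C=5) replaces the equation C = -B + 2 with the constant C = 5.
W = -2C + 2B - 2  [with C=5, B=-1]  = -14

-14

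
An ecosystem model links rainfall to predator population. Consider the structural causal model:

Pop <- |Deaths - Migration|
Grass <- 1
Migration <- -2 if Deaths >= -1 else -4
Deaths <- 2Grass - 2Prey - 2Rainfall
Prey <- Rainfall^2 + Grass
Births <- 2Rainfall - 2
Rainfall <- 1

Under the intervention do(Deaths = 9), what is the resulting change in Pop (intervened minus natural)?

Under do(Deaths=9), the mechanism Deaths <- 2Grass - 2Prey - 2Rainfall is discarded; Deaths is fixed at 9.
Migration = -2 if Deaths >= -1 else -4  [with Deaths=9]  = -2
Pop = |Deaths - Migration|  [with Deaths=9, Migration=-2]  = 11
Without intervention: Prey = Rainfall^2 + Grass  [with Rainfall=1, Grass=1]  = 2; Deaths = 2Grass - 2Prey - 2Rainfall  [with Grass=1, Prey=2, Rainfall=1]  = -4; Migration = -2 if Deaths >= -1 else -4  [with Deaths=-4]  = -4; Pop = |Deaths - Migration|  [with Deaths=-4, Migration=-4]  = 0.
Change = 11 − 0 = 11.

11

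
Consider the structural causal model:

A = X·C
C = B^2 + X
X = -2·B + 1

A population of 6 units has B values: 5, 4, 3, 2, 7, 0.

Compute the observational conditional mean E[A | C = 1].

-1

E[A|C=1] averages over only the 2 units with C=1 (B = 2, 0): A = -3, 1, mean -1.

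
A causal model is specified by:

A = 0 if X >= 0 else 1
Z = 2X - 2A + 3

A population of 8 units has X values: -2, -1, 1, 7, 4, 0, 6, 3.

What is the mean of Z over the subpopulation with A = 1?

-2

Conditioning on A=1 selects the 2 unit(s) with X ∈ {-2, -1}. Their Z values: -3, -1. Mean = -2.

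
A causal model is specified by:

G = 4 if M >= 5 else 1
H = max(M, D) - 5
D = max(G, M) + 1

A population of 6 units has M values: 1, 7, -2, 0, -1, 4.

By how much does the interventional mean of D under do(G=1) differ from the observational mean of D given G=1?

0.9

Under do(G=1), G's equation is replaced by G=1 for every unit. Per-unit D: 2, 8, 2, 2, 2, 5. Mean = 3.5.
E[D|G=1] averages over only the 5 units with G=1 (M = 1, -2, 0, -1, 4): D = 2, 2, 2, 2, 5, mean 2.6.
Difference = 3.5 − 2.6 = 0.9.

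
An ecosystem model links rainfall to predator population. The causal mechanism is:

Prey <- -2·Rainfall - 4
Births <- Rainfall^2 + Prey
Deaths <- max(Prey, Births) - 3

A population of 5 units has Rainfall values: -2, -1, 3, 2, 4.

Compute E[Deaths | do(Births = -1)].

-3.8

The intervention sets Births=-1 in all 5 units regardless of Rainfall. Recomputing Deaths per unit gives -3, -4, -4, -4, -4; average -3.8.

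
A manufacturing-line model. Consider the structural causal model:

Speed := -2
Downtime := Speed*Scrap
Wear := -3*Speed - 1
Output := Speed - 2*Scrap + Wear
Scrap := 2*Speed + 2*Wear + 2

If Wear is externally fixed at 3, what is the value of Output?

-7

Under do(Wear=3), the mechanism Wear := -3*Speed - 1 is discarded; Wear is fixed at 3.
Scrap = 2*Speed + 2*Wear + 2  [with Speed=-2, Wear=3]  = 4
Output = Speed - 2*Scrap + Wear  [with Speed=-2, Scrap=4, Wear=3]  = -7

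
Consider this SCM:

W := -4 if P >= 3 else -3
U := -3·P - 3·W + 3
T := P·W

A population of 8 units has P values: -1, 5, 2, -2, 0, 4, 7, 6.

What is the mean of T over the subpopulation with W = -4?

E[T|W=-4] averages over only the 4 units with W=-4 (P = 5, 4, 7, 6): T = -20, -16, -28, -24, mean -22.

-22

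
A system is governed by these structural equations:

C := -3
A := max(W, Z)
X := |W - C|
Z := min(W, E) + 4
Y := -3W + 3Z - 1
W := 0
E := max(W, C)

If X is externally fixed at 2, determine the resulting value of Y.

11

Under do(X=2), the mechanism X := |W - C| is discarded; X is fixed at 2.
Since Y is not a descendant of the intervened variable, it is unaffected.
E = max(W, C)  [with W=0, C=-3]  = 0
Z = min(W, E) + 4  [with W=0, E=0]  = 4
Y = -3W + 3Z - 1  [with W=0, Z=4]  = 11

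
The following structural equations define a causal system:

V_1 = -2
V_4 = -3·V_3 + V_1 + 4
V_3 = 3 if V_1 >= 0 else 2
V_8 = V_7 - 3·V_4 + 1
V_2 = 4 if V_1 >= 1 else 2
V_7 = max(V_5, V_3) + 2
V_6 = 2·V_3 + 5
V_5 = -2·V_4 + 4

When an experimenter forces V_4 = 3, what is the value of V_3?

2

Under do(V_4=3), the mechanism V_4 = -3·V_3 + V_1 + 4 is discarded; V_4 is fixed at 3.
Since V_3 is not a descendant of the intervened variable, it is unaffected.
V_3 = 3 if V_1 >= 0 else 2  [with V_1=-2]  = 2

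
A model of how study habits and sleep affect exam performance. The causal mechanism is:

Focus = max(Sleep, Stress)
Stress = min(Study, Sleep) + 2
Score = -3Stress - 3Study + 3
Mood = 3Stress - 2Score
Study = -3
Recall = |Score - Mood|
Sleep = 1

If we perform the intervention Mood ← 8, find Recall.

7

Intervening sets Mood = 8 and removes its equation (Mood = 3Stress - 2Score).
Stress = min(Study, Sleep) + 2  [with Study=-3, Sleep=1]  = -1
Score = -3Stress - 3Study + 3  [with Stress=-1, Study=-3]  = 15
Recall = |Score - Mood|  [with Score=15, Mood=8]  = 7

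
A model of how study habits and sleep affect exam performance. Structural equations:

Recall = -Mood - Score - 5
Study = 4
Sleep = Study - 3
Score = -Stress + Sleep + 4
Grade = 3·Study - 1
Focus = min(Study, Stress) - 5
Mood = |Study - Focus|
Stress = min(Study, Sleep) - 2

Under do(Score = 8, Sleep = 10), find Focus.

Setting Score = 8, Sleep = 10 by intervention discards those variables' equations.
Stress = min(Study, Sleep) - 2  [with Study=4, Sleep=10]  = 2
Focus = min(Study, Stress) - 5  [with Study=4, Stress=2]  = -3

-3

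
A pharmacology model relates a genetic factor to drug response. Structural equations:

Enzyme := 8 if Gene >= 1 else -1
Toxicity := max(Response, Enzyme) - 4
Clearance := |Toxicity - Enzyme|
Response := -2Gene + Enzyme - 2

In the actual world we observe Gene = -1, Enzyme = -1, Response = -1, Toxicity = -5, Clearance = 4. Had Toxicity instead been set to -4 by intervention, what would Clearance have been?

Intervening sets Toxicity = -4 and removes its equation (Toxicity := max(Response, Enzyme) - 4).
Enzyme = 8 if Gene >= 1 else -1  [with Gene=-1]  = -1
Clearance = |Toxicity - Enzyme|  [with Toxicity=-4, Enzyme=-1]  = 3

3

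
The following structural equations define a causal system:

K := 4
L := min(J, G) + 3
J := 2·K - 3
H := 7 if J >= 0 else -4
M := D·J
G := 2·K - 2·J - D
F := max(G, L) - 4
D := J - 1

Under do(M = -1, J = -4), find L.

The joint intervention fixes M = -1, J = -4, removing each variable's own equation.
D = J - 1  [with J=-4]  = -5
G = 2·K - 2·J - D  [with K=4, J=-4, D=-5]  = 21
L = min(J, G) + 3  [with J=-4, G=21]  = -1

-1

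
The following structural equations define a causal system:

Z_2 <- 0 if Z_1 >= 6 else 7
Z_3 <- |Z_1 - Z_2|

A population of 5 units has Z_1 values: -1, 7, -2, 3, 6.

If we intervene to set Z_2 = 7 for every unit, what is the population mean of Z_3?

do(Z_2=7) breaks Z_2's dependence on Z_1. With Z_2=7 fixed, Z_3 across the units is 8, 0, 9, 4, 1, mean 4.4.

4.4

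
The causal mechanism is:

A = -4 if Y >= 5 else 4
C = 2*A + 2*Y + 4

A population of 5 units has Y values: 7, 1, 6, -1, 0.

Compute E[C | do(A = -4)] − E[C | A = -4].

-7.8

do(A=-4) breaks A's dependence on Y. With A=-4 fixed, C across the units is 10, -2, 8, -6, -4, mean 1.2.
Observing A=-4 restricts to units where A's equation naturally yields -4: Y ∈ {7, 6}. In that subpopulation C = 10, 8, mean 9.
Difference = 1.2 − 9 = -7.8.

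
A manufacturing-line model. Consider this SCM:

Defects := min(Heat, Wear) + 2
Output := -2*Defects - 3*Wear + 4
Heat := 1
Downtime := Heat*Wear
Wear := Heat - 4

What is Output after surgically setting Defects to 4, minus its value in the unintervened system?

The intervention breaks the incoming arrows to Defects: Defects := min(Heat, Wear) + 2 no longer applies, and Defects = 4.
Wear = Heat - 4  [with Heat=1]  = -3
Output = -2*Defects - 3*Wear + 4  [with Defects=4, Wear=-3]  = 5
Without intervention: Wear = Heat - 4  [with Heat=1]  = -3; Defects = min(Heat, Wear) + 2  [with Heat=1, Wear=-3]  = -1; Output = -2*Defects - 3*Wear + 4  [with Defects=-1, Wear=-3]  = 15.
Change = 5 − 15 = -10.

-10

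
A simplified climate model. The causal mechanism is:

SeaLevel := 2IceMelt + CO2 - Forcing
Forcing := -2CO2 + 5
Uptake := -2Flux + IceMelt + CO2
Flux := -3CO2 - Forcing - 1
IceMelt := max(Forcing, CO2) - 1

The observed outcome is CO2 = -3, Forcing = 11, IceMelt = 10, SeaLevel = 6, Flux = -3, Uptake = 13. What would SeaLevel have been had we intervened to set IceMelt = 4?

The intervention breaks the incoming arrows to IceMelt: IceMelt := max(Forcing, CO2) - 1 no longer applies, and IceMelt = 4.
Forcing = -2CO2 + 5  [with CO2=-3]  = 11
SeaLevel = 2IceMelt + CO2 - Forcing  [with IceMelt=4, CO2=-3, Forcing=11]  = -6

-6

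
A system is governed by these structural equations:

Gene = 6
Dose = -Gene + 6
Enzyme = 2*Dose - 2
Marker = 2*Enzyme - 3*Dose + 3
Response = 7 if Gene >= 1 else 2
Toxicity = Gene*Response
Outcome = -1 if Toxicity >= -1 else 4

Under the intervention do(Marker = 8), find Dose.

0

The intervention breaks the incoming arrows to Marker: Marker = 2*Enzyme - 3*Dose + 3 no longer applies, and Marker = 8.
Since Dose is not a descendant of the intervened variable, it is unaffected.
Dose = -Gene + 6  [with Gene=6]  = 0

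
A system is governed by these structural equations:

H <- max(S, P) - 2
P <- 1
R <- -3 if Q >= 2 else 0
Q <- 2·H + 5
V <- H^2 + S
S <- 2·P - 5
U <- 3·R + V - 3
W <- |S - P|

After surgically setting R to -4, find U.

Intervening sets R = -4 and removes its equation (R <- -3 if Q >= 2 else 0).
S = 2·P - 5  [with P=1]  = -3
H = max(S, P) - 2  [with S=-3, P=1]  = -1
V = H^2 + S  [with H=-1, S=-3]  = -2
U = 3·R + V - 3  [with R=-4, V=-2]  = -17

-17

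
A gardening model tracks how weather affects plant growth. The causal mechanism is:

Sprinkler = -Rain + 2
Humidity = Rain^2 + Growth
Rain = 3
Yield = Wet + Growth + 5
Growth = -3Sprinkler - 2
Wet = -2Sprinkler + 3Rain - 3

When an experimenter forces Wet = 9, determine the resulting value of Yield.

15

The intervention breaks the incoming arrows to Wet: Wet = -2Sprinkler + 3Rain - 3 no longer applies, and Wet = 9.
Sprinkler = -Rain + 2  [with Rain=3]  = -1
Growth = -3Sprinkler - 2  [with Sprinkler=-1]  = 1
Yield = Wet + Growth + 5  [with Wet=9, Growth=1]  = 15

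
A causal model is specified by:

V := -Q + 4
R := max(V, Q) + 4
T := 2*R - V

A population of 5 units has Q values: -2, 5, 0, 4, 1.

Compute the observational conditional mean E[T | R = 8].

14

E[T|R=8] averages over only the 2 units with R=8 (Q = 0, 4): T = 12, 16, mean 14.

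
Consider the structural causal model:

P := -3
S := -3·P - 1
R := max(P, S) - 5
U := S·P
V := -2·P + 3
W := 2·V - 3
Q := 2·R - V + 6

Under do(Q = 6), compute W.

15

Intervening sets Q = 6 and removes its equation (Q := 2·R - V + 6).
Since W is not a descendant of the intervened variable, it is unaffected.
V = -2·P + 3  [with P=-3]  = 9
W = 2·V - 3  [with V=9]  = 15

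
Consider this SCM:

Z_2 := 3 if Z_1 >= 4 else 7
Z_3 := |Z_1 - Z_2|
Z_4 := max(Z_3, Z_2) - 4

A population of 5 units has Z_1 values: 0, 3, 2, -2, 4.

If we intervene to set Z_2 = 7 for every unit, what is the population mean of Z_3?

Every unit gets Z_2=7 under the intervention. Z_3 values become 7, 4, 5, 9, 3; E[Z_3|do(Z_2=7)] = 5.6.

5.6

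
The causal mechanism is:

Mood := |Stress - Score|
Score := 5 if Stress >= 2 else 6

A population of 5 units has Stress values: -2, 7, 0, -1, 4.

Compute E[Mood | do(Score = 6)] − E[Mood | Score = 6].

Under do(Score=6), Score's equation is replaced by Score=6 for every unit. Per-unit Mood: 8, 1, 6, 7, 2. Mean = 4.8.
Conditioning on Score=6 selects the 3 unit(s) with Stress ∈ {-2, 0, -1}. Their Mood values: 8, 6, 7. Mean = 7.
Difference = 4.8 − 7 = -2.2.

-2.2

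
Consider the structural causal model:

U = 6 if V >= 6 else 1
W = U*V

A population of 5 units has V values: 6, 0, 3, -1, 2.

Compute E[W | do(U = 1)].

do(U=1) breaks U's dependence on V. With U=1 fixed, W across the units is 6, 0, 3, -1, 2, mean 2.

2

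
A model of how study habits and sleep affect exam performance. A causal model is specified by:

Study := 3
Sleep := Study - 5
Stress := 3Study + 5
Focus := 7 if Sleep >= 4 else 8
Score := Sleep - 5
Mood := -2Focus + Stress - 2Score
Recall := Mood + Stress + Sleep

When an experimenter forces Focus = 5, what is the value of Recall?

30

The intervention breaks the incoming arrows to Focus: Focus := 7 if Sleep >= 4 else 8 no longer applies, and Focus = 5.
Sleep = Study - 5  [with Study=3]  = -2
Stress = 3Study + 5  [with Study=3]  = 14
Score = Sleep - 5  [with Sleep=-2]  = -7
Mood = -2Focus + Stress - 2Score  [with Focus=5, Stress=14, Score=-7]  = 18
Recall = Mood + Stress + Sleep  [with Mood=18, Stress=14, Sleep=-2]  = 30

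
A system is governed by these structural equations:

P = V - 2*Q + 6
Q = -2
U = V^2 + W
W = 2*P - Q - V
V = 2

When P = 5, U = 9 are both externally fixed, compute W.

10

The joint intervention fixes P = 5, U = 9, removing each variable's own equation.
W = 2*P - Q - V  [with P=5, Q=-2, V=2]  = 10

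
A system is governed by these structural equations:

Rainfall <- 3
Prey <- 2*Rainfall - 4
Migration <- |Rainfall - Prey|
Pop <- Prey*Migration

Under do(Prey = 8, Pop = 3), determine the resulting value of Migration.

The joint intervention fixes Prey = 8, Pop = 3, removing each variable's own equation.
Migration = |Rainfall - Prey|  [with Rainfall=3, Prey=8]  = 5

5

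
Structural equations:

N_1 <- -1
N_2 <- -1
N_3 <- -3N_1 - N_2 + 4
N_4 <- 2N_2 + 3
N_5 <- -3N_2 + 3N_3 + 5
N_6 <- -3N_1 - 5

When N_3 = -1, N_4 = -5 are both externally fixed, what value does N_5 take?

5

Setting N_3 = -1, N_4 = -5 by intervention discards those variables' equations.
N_5 = -3N_2 + 3N_3 + 5  [with N_2=-1, N_3=-1]  = 5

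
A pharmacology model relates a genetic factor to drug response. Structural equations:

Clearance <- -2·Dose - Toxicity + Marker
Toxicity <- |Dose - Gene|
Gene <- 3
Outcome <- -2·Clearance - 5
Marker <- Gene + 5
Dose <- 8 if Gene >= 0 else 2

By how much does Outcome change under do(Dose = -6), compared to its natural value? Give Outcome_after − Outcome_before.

-48

Under do(Dose=-6), the mechanism Dose <- 8 if Gene >= 0 else 2 is discarded; Dose is fixed at -6.
Marker = Gene + 5  [with Gene=3]  = 8
Toxicity = |Dose - Gene|  [with Dose=-6, Gene=3]  = 9
Clearance = -2·Dose - Toxicity + Marker  [with Dose=-6, Toxicity=9, Marker=8]  = 11
Outcome = -2·Clearance - 5  [with Clearance=11]  = -27
Without intervention: Dose = 8 if Gene >= 0 else 2  [with Gene=3]  = 8; Marker = Gene + 5  [with Gene=3]  = 8; Toxicity = |Dose - Gene|  [with Dose=8, Gene=3]  = 5; Clearance = -2·Dose - Toxicity + Marker  [with Dose=8, Toxicity=5, Marker=8]  = -13; Outcome = -2·Clearance - 5  [with Clearance=-13]  = 21.
Change = -27 − 21 = -48.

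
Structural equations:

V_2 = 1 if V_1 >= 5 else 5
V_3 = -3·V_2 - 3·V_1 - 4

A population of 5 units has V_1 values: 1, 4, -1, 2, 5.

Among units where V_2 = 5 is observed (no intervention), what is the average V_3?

Observing V_2=5 restricts to units where V_2's equation naturally yields 5: V_1 ∈ {1, 4, -1, 2}. In that subpopulation V_3 = -22, -31, -16, -25, mean -23.5.

-23.5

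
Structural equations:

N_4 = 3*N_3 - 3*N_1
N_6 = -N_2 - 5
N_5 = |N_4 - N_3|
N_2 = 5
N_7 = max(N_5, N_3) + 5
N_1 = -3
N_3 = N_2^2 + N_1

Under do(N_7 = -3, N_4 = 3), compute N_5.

19

Under do(N_7 = -3, N_4 = 3), each intervened variable's structural equation is replaced by its fixed value.
N_3 = N_2^2 + N_1  [with N_2=5, N_1=-3]  = 22
N_5 = |N_4 - N_3|  [with N_4=3, N_3=22]  = 19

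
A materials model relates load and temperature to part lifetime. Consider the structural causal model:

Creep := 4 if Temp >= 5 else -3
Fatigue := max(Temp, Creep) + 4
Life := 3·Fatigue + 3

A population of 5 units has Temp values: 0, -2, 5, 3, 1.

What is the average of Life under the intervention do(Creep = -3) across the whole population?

19.2

Every unit gets Creep=-3 under the intervention. Life values become 15, 9, 30, 24, 18; E[Life|do(Creep=-3)] = 19.2.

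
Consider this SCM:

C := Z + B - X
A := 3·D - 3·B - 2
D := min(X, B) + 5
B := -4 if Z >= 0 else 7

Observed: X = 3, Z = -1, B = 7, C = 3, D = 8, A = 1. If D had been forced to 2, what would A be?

The intervention breaks the incoming arrows to D: D := min(X, B) + 5 no longer applies, and D = 2.
B = -4 if Z >= 0 else 7  [with Z=-1]  = 7
A = 3·D - 3·B - 2  [with D=2, B=7]  = -17

-17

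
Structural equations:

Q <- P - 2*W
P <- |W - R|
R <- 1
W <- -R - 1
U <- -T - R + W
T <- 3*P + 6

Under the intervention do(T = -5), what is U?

Intervening sets T = -5 and removes its equation (T <- 3*P + 6).
W = -R - 1  [with R=1]  = -2
U = -T - R + W  [with T=-5, R=1, W=-2]  = 2

2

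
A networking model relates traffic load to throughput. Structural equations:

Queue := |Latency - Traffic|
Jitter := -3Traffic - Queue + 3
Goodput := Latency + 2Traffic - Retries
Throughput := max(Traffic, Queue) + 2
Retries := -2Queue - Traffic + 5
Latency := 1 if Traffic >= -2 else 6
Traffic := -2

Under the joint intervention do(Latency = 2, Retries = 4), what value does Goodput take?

Setting Latency = 2, Retries = 4 by intervention discards those variables' equations.
Goodput = Latency + 2Traffic - Retries  [with Latency=2, Traffic=-2, Retries=4]  = -6

-6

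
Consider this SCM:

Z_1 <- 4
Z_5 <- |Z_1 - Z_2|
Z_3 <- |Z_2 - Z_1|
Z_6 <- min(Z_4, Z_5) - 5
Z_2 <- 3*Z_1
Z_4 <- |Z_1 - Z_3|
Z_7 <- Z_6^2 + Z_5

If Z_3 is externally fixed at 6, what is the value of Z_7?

The intervention breaks the incoming arrows to Z_3: Z_3 <- |Z_2 - Z_1| no longer applies, and Z_3 = 6.
Z_2 = 3*Z_1  [with Z_1=4]  = 12
Z_4 = |Z_1 - Z_3|  [with Z_1=4, Z_3=6]  = 2
Z_5 = |Z_1 - Z_2|  [with Z_1=4, Z_2=12]  = 8
Z_6 = min(Z_4, Z_5) - 5  [with Z_4=2, Z_5=8]  = -3
Z_7 = Z_6^2 + Z_5  [with Z_6=-3, Z_5=8]  = 17

17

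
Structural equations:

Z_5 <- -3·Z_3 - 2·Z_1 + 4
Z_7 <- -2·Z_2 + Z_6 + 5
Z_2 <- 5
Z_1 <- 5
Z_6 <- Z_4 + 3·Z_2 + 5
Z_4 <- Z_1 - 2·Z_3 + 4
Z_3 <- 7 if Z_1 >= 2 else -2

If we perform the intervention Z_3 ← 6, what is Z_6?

The intervention breaks the incoming arrows to Z_3: Z_3 <- 7 if Z_1 >= 2 else -2 no longer applies, and Z_3 = 6.
Z_4 = Z_1 - 2·Z_3 + 4  [with Z_1=5, Z_3=6]  = -3
Z_6 = Z_4 + 3·Z_2 + 5  [with Z_4=-3, Z_2=5]  = 17

17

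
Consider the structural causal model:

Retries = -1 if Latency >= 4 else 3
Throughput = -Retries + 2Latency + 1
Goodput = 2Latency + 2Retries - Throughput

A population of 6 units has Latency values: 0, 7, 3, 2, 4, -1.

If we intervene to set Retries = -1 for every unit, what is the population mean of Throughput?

7

do(Retries=-1) breaks Retries's dependence on Latency. With Retries=-1 fixed, Throughput across the units is 2, 16, 8, 6, 10, 0, mean 7.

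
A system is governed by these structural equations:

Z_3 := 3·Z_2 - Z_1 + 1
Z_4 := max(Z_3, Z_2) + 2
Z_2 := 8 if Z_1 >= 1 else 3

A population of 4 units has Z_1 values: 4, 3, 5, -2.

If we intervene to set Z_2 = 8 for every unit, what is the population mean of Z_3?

Every unit gets Z_2=8 under the intervention. Z_3 values become 21, 22, 20, 27; E[Z_3|do(Z_2=8)] = 22.5.

22.5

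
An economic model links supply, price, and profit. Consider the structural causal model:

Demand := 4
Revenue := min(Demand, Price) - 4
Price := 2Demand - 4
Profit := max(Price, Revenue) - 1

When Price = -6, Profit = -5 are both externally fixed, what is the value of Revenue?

-10

The joint intervention fixes Price = -6, Profit = -5, removing each variable's own equation.
Revenue = min(Demand, Price) - 4  [with Demand=4, Price=-6]  = -10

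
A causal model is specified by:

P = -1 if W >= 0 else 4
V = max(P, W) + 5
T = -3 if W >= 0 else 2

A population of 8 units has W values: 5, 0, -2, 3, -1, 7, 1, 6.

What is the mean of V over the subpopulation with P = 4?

Conditioning on P=4 selects the 2 unit(s) with W ∈ {-2, -1}. Their V values: 9, 9. Mean = 9.

9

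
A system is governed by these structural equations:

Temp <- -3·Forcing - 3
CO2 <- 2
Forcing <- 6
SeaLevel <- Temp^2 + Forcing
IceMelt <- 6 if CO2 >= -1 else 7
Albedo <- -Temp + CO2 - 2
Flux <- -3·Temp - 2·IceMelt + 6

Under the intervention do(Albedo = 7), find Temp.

-21

do(Albedo=7) replaces the equation Albedo <- -Temp + CO2 - 2 with the constant Albedo = 7.
Temp is not downstream of the intervention, so its value is determined by the original equations.
Temp = -3·Forcing - 3  [with Forcing=6]  = -21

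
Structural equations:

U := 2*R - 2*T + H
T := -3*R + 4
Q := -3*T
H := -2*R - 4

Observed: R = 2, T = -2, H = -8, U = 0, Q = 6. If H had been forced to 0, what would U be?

8

The intervention breaks the incoming arrows to H: H := -2*R - 4 no longer applies, and H = 0.
T = -3*R + 4  [with R=2]  = -2
U = 2*R - 2*T + H  [with R=2, T=-2, H=0]  = 8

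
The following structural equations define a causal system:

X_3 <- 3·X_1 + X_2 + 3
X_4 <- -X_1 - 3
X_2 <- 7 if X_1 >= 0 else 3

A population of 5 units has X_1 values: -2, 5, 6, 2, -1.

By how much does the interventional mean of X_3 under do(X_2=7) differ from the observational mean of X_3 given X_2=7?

-7

The intervention sets X_2=7 in all 5 units regardless of X_1. Recomputing X_3 per unit gives 4, 25, 28, 16, 7; average 16.
Conditioning on X_2=7 selects the 3 unit(s) with X_1 ∈ {5, 6, 2}. Their X_3 values: 25, 28, 16. Mean = 23.
Difference = 16 − 23 = -7.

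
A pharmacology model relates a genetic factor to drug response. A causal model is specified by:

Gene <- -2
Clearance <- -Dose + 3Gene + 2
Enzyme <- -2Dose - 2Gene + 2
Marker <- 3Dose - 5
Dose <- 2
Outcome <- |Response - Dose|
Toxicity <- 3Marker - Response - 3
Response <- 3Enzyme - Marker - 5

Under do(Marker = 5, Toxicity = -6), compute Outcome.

Under do(Marker = 5, Toxicity = -6), each intervened variable's structural equation is replaced by its fixed value.
Enzyme = -2Dose - 2Gene + 2  [with Dose=2, Gene=-2]  = 2
Response = 3Enzyme - Marker - 5  [with Enzyme=2, Marker=5]  = -4
Outcome = |Response - Dose|  [with Response=-4, Dose=2]  = 6

6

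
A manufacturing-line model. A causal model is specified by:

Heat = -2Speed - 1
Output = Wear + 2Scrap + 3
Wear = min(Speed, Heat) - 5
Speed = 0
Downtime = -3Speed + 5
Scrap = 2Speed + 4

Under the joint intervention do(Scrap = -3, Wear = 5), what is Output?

The joint intervention fixes Scrap = -3, Wear = 5, removing each variable's own equation.
Output = Wear + 2Scrap + 3  [with Wear=5, Scrap=-3]  = 2

2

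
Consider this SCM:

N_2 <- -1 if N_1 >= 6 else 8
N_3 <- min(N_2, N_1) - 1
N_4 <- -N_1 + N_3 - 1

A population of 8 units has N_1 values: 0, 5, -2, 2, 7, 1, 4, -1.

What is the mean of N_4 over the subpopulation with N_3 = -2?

Conditioning on N_3=-2 selects the 2 unit(s) with N_1 ∈ {7, -1}. Their N_4 values: -10, -2. Mean = -6.

-6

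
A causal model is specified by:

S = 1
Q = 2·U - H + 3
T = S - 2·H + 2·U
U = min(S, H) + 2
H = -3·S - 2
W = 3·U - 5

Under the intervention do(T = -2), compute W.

-14

Intervening sets T = -2 and removes its equation (T = S - 2·H + 2·U).
No directed path runs from T to W, so W keeps its natural value.
H = -3·S - 2  [with S=1]  = -5
U = min(S, H) + 2  [with S=1, H=-5]  = -3
W = 3·U - 5  [with U=-3]  = -14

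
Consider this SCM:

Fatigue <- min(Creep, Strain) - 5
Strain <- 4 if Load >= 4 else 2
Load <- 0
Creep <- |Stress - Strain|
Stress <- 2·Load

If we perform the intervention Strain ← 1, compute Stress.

Under do(Strain=1), the mechanism Strain <- 4 if Load >= 4 else 2 is discarded; Strain is fixed at 1.
Since Stress is not a descendant of the intervened variable, it is unaffected.
Stress = 2·Load  [with Load=0]  = 0

0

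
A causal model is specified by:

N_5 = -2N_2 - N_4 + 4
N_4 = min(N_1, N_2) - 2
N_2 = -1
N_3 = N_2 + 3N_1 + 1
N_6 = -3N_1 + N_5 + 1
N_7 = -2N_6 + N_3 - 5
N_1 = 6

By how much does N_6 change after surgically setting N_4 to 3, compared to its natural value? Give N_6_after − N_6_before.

Under do(N_4=3), the mechanism N_4 = min(N_1, N_2) - 2 is discarded; N_4 is fixed at 3.
N_5 = -2N_2 - N_4 + 4  [with N_2=-1, N_4=3]  = 3
N_6 = -3N_1 + N_5 + 1  [with N_1=6, N_5=3]  = -14
Without intervention: N_4 = min(N_1, N_2) - 2  [with N_1=6, N_2=-1]  = -3; N_5 = -2N_2 - N_4 + 4  [with N_2=-1, N_4=-3]  = 9; N_6 = -3N_1 + N_5 + 1  [with N_1=6, N_5=9]  = -8.
Change = -14 − (-8) = -6.

-6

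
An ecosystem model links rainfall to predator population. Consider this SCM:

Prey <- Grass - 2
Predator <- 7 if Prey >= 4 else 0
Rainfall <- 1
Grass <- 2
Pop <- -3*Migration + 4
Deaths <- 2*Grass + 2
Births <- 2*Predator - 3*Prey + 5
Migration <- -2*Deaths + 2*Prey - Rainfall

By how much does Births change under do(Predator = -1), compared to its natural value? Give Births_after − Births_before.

Intervening sets Predator = -1 and removes its equation (Predator <- 7 if Prey >= 4 else 0).
Prey = Grass - 2  [with Grass=2]  = 0
Births = 2*Predator - 3*Prey + 5  [with Predator=-1, Prey=0]  = 3
Without intervention: Prey = Grass - 2  [with Grass=2]  = 0; Predator = 7 if Prey >= 4 else 0  [with Prey=0]  = 0; Births = 2*Predator - 3*Prey + 5  [with Predator=0, Prey=0]  = 5.
Change = 3 − 5 = -2.

-2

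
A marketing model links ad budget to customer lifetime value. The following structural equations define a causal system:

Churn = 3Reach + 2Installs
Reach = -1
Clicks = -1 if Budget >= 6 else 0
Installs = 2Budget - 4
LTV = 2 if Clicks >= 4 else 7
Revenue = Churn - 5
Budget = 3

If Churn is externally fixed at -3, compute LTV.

7

Under do(Churn=-3), the mechanism Churn = 3Reach + 2Installs is discarded; Churn is fixed at -3.
Since LTV is not a descendant of the intervened variable, it is unaffected.
Clicks = -1 if Budget >= 6 else 0  [with Budget=3]  = 0
LTV = 2 if Clicks >= 4 else 7  [with Clicks=0]  = 7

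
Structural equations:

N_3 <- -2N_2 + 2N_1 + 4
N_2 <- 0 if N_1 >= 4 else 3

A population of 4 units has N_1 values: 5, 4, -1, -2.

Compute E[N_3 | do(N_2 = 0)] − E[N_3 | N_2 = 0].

-6

Under do(N_2=0), N_2's equation is replaced by N_2=0 for every unit. Per-unit N_3: 14, 12, 2, 0. Mean = 7.
E[N_3|N_2=0] averages over only the 2 units with N_2=0 (N_1 = 5, 4): N_3 = 14, 12, mean 13.
Difference = 7 − 13 = -6.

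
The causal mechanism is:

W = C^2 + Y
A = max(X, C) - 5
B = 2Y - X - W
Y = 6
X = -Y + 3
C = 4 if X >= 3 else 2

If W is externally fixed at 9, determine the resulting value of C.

Under do(W=9), the mechanism W = C^2 + Y is discarded; W is fixed at 9.
Since C is not a descendant of the intervened variable, it is unaffected.
X = -Y + 3  [with Y=6]  = -3
C = 4 if X >= 3 else 2  [with X=-3]  = 2

2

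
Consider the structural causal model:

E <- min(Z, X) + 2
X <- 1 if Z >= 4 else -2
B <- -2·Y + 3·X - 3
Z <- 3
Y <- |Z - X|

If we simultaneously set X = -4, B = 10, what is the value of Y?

7

The joint intervention fixes X = -4, B = 10, removing each variable's own equation.
Y = |Z - X|  [with Z=3, X=-4]  = 7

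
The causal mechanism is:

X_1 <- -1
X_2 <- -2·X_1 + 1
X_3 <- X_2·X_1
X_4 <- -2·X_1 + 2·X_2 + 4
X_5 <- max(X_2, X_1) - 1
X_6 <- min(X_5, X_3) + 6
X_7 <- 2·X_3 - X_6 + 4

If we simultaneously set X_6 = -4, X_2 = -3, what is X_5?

The joint intervention fixes X_6 = -4, X_2 = -3, removing each variable's own equation.
X_5 = max(X_2, X_1) - 1  [with X_2=-3, X_1=-1]  = -2

-2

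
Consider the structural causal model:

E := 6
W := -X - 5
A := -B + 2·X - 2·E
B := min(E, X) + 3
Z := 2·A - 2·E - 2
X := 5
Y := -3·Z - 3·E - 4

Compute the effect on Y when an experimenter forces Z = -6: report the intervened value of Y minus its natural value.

Intervening sets Z = -6 and removes its equation (Z := 2·A - 2·E - 2).
Y = -3·Z - 3·E - 4  [with Z=-6, E=6]  = -4
Without intervention: B = min(E, X) + 3  [with E=6, X=5]  = 8; A = -B + 2·X - 2·E  [with B=8, X=5, E=6]  = -10; Z = 2·A - 2·E - 2  [with A=-10, E=6]  = -34; Y = -3·Z - 3·E - 4  [with Z=-34, E=6]  = 80.
Change = -4 − 80 = -84.

-84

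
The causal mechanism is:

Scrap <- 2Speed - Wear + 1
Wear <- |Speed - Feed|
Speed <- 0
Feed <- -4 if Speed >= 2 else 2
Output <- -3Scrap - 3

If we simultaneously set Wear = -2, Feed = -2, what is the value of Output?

-12

Setting Wear = -2, Feed = -2 by intervention discards those variables' equations.
Scrap = 2Speed - Wear + 1  [with Speed=0, Wear=-2]  = 3
Output = -3Scrap - 3  [with Scrap=3]  = -12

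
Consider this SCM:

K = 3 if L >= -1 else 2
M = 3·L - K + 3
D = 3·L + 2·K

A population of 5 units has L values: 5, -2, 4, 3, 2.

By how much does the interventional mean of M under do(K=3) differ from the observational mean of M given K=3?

-3.3

Under do(K=3), K's equation is replaced by K=3 for every unit. Per-unit M: 15, -6, 12, 9, 6. Mean = 7.2.
Observing K=3 restricts to units where K's equation naturally yields 3: L ∈ {5, 4, 3, 2}. In that subpopulation M = 15, 12, 9, 6, mean 10.5.
Difference = 7.2 − 10.5 = -3.3.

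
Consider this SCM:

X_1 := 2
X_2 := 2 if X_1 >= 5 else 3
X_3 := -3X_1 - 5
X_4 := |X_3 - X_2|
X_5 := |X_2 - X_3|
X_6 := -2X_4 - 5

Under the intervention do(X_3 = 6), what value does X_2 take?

Under do(X_3=6), the mechanism X_3 := -3X_1 - 5 is discarded; X_3 is fixed at 6.
Since X_2 is not a descendant of the intervened variable, it is unaffected.
X_2 = 2 if X_1 >= 5 else 3  [with X_1=2]  = 3

3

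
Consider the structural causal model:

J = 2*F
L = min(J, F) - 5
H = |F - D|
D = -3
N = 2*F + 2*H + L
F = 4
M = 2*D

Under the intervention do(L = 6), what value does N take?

Intervening sets L = 6 and removes its equation (L = min(J, F) - 5).
H = |F - D|  [with F=4, D=-3]  = 7
N = 2*F + 2*H + L  [with F=4, H=7, L=6]  = 28

28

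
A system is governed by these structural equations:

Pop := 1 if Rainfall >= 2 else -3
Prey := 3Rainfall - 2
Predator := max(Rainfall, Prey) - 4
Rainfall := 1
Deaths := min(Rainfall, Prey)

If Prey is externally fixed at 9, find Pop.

do(Prey=9) replaces the equation Prey := 3Rainfall - 2 with the constant Prey = 9.
Since Pop is not a descendant of the intervened variable, it is unaffected.
Pop = 1 if Rainfall >= 2 else -3  [with Rainfall=1]  = -3

-3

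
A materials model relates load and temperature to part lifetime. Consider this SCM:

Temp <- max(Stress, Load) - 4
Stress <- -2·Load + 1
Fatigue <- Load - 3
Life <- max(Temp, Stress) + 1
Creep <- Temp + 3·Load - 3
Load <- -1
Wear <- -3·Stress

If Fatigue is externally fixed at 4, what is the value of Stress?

do(Fatigue=4) replaces the equation Fatigue <- Load - 3 with the constant Fatigue = 4.
Stress is not downstream of the intervention, so its value is determined by the original equations.
Stress = -2·Load + 1  [with Load=-1]  = 3

3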